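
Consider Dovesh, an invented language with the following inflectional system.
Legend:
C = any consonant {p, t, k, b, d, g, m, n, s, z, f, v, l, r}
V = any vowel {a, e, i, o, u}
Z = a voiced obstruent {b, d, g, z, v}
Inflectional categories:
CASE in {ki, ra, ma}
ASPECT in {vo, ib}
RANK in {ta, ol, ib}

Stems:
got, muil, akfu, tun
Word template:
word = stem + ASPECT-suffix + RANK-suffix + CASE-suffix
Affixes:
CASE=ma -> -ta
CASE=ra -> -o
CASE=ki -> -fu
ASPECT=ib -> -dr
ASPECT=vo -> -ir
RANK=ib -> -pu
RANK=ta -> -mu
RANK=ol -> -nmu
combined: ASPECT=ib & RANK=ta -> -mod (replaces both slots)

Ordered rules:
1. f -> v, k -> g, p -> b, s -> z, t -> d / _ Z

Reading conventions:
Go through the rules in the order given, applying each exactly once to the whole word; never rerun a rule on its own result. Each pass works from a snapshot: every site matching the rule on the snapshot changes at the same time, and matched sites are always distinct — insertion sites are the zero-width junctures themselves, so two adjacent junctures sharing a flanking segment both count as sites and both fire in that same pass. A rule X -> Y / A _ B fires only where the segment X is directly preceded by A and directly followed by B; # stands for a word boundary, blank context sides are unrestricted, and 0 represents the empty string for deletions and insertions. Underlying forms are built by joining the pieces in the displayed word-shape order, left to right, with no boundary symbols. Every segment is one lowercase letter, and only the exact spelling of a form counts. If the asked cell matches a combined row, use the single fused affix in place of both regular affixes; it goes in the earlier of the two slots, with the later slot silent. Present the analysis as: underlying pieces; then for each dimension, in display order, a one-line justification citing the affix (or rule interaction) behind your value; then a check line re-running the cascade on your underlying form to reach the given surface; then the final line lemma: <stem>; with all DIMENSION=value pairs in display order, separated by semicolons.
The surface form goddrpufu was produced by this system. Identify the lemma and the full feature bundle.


underlying: got-dr-pu-fu
CASE=ki - signalled by the affix -fu
ASPECT=ib - signalled by the affix -dr
RANK=ib - signalled by the affix -pu
check: gotdrpufu -> goddrpufu
lemma: got; CASE=ki; ASPECT=ib; RANK=ib


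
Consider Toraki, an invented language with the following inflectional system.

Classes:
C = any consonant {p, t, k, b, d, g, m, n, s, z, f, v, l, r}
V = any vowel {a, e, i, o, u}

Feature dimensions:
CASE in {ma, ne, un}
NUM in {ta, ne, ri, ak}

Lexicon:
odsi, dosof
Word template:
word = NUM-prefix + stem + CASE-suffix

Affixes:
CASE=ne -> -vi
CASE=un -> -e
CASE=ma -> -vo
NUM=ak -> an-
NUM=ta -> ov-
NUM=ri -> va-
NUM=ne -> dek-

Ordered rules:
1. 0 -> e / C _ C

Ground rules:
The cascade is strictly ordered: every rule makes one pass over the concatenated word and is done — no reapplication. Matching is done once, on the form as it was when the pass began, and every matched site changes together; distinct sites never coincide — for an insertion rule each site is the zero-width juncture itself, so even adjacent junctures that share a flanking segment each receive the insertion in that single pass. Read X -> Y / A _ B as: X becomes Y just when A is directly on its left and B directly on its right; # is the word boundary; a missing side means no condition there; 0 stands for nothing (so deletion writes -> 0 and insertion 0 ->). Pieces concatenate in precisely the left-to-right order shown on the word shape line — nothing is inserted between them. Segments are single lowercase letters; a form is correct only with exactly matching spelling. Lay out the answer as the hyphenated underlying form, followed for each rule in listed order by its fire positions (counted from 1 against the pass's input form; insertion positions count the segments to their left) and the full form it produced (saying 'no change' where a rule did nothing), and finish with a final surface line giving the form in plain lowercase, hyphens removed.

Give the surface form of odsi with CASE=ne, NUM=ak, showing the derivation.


underlying: an-odsi-vi
1. 0 -> e / C _ C: inserts after position(s) 4: anodesivi
surface: anodesivi


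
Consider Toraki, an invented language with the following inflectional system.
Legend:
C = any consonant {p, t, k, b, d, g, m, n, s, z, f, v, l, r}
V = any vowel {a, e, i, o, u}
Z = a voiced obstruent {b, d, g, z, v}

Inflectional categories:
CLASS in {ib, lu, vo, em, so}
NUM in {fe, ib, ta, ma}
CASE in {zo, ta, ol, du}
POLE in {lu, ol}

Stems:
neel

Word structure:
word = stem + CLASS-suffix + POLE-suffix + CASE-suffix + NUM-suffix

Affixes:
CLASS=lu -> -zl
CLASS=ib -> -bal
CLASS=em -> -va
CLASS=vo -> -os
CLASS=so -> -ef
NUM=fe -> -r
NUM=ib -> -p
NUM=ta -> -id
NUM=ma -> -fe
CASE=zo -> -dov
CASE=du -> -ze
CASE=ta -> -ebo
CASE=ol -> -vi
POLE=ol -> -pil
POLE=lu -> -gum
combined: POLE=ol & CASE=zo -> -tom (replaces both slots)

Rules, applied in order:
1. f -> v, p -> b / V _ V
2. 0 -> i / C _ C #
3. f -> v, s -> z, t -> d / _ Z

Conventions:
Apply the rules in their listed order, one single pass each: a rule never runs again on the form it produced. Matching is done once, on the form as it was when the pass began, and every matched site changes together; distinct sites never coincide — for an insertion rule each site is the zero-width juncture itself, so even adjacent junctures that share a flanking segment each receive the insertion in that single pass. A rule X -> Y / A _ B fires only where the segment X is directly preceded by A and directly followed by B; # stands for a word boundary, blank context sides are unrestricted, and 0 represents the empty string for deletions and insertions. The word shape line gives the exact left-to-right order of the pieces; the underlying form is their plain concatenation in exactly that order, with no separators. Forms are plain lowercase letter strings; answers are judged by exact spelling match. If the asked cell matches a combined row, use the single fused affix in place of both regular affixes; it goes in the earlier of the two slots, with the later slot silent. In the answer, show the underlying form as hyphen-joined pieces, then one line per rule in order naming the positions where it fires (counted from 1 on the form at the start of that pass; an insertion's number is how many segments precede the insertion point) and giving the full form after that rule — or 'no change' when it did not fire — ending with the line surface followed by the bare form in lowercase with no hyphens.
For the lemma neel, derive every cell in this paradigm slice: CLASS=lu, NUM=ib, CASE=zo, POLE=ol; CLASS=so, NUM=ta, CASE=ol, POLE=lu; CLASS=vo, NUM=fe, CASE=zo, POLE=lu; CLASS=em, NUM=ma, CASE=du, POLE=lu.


cell CLASS=lu, NUM=ib, CASE=zo, POLE=ol:
underlying: neel-zl-tom-p
1. f -> v, p -> b / V _ V: no change
2. 0 -> i / C _ C #: inserts after position(s) 9: neelzltomip
3. f -> v, s -> z, t -> d / _ Z: no change
surface: neelzltomip

cell CLASS=so, NUM=ta, CASE=ol, POLE=lu:
underlying: neel-ef-gum-vi-id
1. f -> v, p -> b / V _ V: no change
2. 0 -> i / C _ C #: no change
3. f -> v, s -> z, t -> d / _ Z: fires at position(s) 6: neelevgumviid
surface: neelevgumviid

cell CLASS=vo, NUM=fe, CASE=zo, POLE=lu:
underlying: neel-os-gum-dov-r
1. f -> v, p -> b / V _ V: no change
2. 0 -> i / C _ C #: inserts after position(s) 12: neelosgumdovir
3. f -> v, s -> z, t -> d / _ Z: fires at position(s) 6: neelozgumdovir
surface: neelozgumdovir

cell CLASS=em, NUM=ma, CASE=du, POLE=lu:
underlying: neel-va-gum-ze-fe
1. f -> v, p -> b / V _ V: fires at position(s) 12: neelvagumzeve
2. 0 -> i / C _ C #: no change
3. f -> v, s -> z, t -> d / _ Z: no change
surface: neelvagumzeve


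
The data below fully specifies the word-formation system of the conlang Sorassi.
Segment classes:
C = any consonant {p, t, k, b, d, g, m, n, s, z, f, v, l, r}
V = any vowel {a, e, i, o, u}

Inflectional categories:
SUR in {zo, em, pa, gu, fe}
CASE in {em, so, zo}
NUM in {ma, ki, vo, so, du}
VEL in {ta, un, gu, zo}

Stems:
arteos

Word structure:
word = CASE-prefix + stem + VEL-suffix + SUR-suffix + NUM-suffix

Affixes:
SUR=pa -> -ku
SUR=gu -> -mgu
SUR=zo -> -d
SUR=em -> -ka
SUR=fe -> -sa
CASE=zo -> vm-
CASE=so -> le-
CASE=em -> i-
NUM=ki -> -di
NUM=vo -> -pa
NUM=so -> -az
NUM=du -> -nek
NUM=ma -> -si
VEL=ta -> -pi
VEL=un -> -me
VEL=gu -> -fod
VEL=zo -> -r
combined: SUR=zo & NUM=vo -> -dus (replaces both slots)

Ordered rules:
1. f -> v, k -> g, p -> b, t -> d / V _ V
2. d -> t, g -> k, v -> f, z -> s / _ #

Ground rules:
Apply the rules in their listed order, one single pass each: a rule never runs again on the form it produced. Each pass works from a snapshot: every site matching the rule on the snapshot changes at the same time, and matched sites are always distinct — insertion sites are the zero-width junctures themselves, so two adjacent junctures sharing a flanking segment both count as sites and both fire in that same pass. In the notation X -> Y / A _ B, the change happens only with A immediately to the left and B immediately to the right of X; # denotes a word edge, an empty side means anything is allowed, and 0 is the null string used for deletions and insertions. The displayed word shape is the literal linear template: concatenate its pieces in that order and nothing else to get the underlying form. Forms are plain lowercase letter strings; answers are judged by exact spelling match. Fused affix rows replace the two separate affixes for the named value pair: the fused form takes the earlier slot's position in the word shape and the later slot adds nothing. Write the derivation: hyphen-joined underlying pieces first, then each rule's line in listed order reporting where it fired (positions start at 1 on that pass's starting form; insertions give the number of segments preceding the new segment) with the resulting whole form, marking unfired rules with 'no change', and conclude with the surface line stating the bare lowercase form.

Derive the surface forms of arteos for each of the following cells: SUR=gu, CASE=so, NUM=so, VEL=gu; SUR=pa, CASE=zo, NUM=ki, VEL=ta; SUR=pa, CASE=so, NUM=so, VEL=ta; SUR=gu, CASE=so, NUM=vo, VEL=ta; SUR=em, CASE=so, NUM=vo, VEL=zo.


cell SUR=gu, CASE=so, NUM=so, VEL=gu:
underlying: le-arteos-fod-mgu-az
1. f -> v, k -> g, p -> b, t -> d / V _ V: no change
2. d -> t, g -> k, v -> f, z -> s / _ #: fires at position(s) 16: learteosfodmguas
surface: learteosfodmguas

cell SUR=pa, CASE=zo, NUM=ki, VEL=ta:
underlying: vm-arteos-pi-ku-di
1. f -> v, k -> g, p -> b, t -> d / V _ V: fires at position(s) 11: vmarteospigudi
2. d -> t, g -> k, v -> f, z -> s / _ #: no change
surface: vmarteospigudi

cell SUR=pa, CASE=so, NUM=so, VEL=ta:
underlying: le-arteos-pi-ku-az
1. f -> v, k -> g, p -> b, t -> d / V _ V: fires at position(s) 11: learteospiguaz
2. d -> t, g -> k, v -> f, z -> s / _ #: fires at position(s) 14: learteospiguas
surface: learteospiguas

cell SUR=gu, CASE=so, NUM=vo, VEL=ta:
underlying: le-arteos-pi-mgu-pa
1. f -> v, k -> g, p -> b, t -> d / V _ V: fires at position(s) 14: learteospimguba
2. d -> t, g -> k, v -> f, z -> s / _ #: no change
surface: learteospimguba

cell SUR=em, CASE=so, NUM=vo, VEL=zo:
underlying: le-arteos-r-ka-pa
1. f -> v, k -> g, p -> b, t -> d / V _ V: fires at position(s) 12: learteosrkaba
2. d -> t, g -> k, v -> f, z -> s / _ #: no change
surface: learteosrkaba


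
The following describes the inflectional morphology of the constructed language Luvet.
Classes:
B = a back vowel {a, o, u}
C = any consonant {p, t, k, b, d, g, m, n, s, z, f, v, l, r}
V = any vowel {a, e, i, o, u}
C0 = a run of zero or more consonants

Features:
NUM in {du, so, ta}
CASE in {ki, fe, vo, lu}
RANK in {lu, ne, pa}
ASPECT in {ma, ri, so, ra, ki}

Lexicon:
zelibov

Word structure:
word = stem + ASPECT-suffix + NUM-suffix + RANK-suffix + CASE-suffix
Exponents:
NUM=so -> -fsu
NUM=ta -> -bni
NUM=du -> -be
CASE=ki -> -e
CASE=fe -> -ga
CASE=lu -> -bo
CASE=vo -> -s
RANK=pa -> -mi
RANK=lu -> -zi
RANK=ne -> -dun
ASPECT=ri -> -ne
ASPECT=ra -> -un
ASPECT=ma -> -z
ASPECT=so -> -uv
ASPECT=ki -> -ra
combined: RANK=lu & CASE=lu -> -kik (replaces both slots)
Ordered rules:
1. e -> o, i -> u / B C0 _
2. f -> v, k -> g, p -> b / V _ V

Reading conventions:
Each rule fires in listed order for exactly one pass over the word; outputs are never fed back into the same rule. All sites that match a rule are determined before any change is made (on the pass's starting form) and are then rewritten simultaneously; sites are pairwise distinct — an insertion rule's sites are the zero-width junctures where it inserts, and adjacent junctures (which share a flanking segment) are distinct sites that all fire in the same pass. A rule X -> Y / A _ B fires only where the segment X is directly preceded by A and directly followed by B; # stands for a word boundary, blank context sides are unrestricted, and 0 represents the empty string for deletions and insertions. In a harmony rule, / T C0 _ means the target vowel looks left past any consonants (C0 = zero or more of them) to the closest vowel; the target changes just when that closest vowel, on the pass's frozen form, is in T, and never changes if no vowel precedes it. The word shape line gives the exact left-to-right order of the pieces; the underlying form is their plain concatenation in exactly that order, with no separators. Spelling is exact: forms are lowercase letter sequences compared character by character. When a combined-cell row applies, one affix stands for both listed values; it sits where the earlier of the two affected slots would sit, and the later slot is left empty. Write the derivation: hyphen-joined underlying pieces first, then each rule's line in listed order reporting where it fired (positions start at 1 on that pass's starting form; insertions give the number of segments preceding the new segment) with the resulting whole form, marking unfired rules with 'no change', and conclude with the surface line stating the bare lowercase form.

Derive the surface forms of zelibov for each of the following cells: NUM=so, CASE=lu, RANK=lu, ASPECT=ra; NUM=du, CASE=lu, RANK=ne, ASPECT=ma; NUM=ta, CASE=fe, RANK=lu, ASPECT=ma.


cell NUM=so, CASE=lu, RANK=lu, ASPECT=ra:
underlying: zelibov-un-fsu-kik
1. e -> o, i -> u / B C0 _: fires at position(s) 14: zelibovunfsukuk
2. f -> v, k -> g, p -> b / V _ V: fires at position(s) 13: zelibovunfsuguk
surface: zelibovunfsuguk

cell NUM=du, CASE=lu, RANK=ne, ASPECT=ma:
underlying: zelibov-z-be-dun-bo
1. e -> o, i -> u / B C0 _: fires at position(s) 10: zelibovzbodunbo
2. f -> v, k -> g, p -> b / V _ V: no change
surface: zelibovzbodunbo

cell NUM=ta, CASE=fe, RANK=lu, ASPECT=ma:
underlying: zelibov-z-bni-zi-ga
1. e -> o, i -> u / B C0 _: fires at position(s) 11: zelibovzbnuziga
2. f -> v, k -> g, p -> b / V _ V: no change
surface: zelibovzbnuziga


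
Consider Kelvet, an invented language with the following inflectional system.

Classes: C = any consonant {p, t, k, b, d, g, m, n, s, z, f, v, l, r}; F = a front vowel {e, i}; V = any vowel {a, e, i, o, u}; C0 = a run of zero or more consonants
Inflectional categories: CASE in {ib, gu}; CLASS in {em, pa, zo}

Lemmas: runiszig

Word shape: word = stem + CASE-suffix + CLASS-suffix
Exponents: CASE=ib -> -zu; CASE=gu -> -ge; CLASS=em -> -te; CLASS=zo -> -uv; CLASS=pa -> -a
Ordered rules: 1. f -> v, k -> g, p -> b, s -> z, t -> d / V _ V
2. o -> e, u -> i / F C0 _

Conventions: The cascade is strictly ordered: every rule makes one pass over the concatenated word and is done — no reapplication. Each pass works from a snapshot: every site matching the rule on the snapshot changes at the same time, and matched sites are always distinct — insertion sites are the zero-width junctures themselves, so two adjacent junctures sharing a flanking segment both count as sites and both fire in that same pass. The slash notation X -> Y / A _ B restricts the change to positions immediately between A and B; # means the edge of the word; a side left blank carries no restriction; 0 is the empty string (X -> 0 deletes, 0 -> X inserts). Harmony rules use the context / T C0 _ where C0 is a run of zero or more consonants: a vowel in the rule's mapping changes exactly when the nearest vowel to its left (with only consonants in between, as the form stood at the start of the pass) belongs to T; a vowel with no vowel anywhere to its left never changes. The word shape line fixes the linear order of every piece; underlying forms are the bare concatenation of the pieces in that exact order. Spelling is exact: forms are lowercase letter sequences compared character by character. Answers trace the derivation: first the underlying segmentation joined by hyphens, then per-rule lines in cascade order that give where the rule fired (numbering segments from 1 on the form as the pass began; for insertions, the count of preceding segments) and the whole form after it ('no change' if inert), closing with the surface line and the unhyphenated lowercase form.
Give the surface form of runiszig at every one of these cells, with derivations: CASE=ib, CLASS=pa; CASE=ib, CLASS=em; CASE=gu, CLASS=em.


cell CASE=ib, CLASS=pa:
underlying: runiszig-zu-a
1. f -> v, k -> g, p -> b, s -> z, t -> d / V _ V: no change
2. o -> e, u -> i / F C0 _: fires at position(s) 10: runiszigzia
surface: runiszigzia

cell CASE=ib, CLASS=em:
underlying: runiszig-zu-te
1. f -> v, k -> g, p -> b, s -> z, t -> d / V _ V: fires at position(s) 11: runiszigzude
2. o -> e, u -> i / F C0 _: fires at position(s) 10: runiszigzide
surface: runiszigzide

cell CASE=gu, CLASS=em:
underlying: runiszig-ge-te
1. f -> v, k -> g, p -> b, s -> z, t -> d / V _ V: fires at position(s) 11: runisziggede
2. o -> e, u -> i / F C0 _: no change
surface: runisziggede


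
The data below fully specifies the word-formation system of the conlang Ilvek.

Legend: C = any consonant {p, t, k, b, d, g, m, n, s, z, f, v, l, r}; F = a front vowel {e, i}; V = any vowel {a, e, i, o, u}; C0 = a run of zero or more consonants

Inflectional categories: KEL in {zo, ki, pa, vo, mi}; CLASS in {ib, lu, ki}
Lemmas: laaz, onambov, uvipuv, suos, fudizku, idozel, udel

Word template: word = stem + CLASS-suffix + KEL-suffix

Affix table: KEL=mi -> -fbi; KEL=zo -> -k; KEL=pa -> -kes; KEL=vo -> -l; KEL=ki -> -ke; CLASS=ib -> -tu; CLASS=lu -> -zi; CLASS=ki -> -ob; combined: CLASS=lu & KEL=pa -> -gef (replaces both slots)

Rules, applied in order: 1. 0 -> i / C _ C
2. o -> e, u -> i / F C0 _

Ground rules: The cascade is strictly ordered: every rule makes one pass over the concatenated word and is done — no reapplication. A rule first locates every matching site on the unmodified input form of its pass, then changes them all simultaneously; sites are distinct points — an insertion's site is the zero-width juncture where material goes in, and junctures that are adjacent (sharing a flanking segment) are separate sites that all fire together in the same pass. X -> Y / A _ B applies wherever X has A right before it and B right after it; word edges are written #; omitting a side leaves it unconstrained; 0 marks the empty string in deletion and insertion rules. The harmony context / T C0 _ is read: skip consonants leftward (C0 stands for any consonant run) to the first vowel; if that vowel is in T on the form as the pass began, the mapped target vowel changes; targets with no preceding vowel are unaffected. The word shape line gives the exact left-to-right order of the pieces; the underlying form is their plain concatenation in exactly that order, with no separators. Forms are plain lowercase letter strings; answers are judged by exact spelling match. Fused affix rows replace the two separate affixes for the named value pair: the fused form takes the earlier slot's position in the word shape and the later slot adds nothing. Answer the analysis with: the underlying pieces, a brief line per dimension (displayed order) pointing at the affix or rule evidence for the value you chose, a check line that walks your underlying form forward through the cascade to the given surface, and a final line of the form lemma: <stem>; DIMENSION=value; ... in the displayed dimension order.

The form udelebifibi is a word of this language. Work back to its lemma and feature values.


underlying: udel-ob-fbi
KEL=mi - signalled by the affix -fbi
CLASS=ki - signalled by the affix -ob
check: udelobfbi -> udelobifibi -> udelebifibi
lemma: udel; KEL=mi; CLASS=ki


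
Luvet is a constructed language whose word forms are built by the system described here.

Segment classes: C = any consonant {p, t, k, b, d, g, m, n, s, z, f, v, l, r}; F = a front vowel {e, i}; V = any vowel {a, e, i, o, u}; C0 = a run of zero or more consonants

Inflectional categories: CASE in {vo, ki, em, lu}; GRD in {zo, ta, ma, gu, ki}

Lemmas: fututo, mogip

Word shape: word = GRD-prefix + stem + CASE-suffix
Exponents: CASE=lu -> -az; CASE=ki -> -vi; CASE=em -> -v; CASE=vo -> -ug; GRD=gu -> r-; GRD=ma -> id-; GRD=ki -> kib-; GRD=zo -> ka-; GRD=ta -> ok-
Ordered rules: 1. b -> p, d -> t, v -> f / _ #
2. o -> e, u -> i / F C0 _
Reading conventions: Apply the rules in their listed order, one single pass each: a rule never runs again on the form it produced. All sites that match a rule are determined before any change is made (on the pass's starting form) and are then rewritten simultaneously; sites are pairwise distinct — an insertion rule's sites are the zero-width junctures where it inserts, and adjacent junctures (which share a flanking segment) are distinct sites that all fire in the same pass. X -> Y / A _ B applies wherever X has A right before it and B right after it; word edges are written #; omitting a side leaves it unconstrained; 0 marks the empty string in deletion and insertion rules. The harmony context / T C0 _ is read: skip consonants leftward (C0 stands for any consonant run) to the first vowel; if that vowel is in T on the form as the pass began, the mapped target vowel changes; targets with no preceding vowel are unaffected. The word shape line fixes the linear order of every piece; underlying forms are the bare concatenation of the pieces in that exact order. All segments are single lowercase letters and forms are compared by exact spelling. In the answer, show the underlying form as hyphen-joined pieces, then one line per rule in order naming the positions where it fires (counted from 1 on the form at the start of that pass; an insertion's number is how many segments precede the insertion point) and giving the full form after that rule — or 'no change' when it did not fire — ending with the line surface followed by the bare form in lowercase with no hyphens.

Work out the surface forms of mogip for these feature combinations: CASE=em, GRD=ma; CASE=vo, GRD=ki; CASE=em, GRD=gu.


cell CASE=em, GRD=ma:
underlying: id-mogip-v
1. b -> p, d -> t, v -> f / _ #: fires at position(s) 8: idmogipf
2. o -> e, u -> i / F C0 _: fires at position(s) 4: idmegipf
surface: idmegipf

cell CASE=vo, GRD=ki:
underlying: kib-mogip-ug
1. b -> p, d -> t, v -> f / _ #: no change
2. o -> e, u -> i / F C0 _: fires at position(s) 5, 9: kibmegipig
surface: kibmegipig

cell CASE=em, GRD=gu:
underlying: r-mogip-v
1. b -> p, d -> t, v -> f / _ #: fires at position(s) 7: rmogipf
2. o -> e, u -> i / F C0 _: no change
surface: rmogipf


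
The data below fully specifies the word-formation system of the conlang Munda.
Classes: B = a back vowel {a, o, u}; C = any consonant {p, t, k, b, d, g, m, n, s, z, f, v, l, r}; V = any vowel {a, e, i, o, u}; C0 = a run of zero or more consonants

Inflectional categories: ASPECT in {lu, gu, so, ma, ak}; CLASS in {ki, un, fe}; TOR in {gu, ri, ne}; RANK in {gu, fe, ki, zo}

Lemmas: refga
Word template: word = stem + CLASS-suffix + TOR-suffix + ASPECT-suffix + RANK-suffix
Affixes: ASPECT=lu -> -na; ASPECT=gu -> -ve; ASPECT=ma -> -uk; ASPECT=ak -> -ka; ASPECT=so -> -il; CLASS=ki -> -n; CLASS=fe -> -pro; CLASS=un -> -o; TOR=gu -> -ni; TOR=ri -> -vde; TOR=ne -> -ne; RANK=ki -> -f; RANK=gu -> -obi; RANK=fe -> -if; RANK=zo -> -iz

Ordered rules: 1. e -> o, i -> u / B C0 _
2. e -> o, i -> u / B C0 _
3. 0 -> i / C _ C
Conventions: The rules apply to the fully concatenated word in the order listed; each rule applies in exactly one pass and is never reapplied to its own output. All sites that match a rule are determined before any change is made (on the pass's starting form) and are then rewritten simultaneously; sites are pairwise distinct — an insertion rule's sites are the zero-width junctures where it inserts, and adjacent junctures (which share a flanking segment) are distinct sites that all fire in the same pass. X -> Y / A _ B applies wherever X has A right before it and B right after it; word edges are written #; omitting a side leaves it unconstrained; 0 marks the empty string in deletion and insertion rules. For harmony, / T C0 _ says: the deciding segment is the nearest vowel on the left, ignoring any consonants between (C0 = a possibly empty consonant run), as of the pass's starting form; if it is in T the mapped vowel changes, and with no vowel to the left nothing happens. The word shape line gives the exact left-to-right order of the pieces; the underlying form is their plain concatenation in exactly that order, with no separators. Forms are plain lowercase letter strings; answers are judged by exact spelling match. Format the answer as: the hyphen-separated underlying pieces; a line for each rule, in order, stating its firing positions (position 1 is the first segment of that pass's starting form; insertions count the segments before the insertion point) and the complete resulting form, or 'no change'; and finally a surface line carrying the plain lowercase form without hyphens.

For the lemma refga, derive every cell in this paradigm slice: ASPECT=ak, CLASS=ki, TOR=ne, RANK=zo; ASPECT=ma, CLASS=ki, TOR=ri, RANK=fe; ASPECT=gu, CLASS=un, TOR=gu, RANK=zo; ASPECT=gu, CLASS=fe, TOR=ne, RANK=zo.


cell ASPECT=ak, CLASS=ki, TOR=ne, RANK=zo:
underlying: refga-n-ne-ka-iz
1. e -> o, i -> u / B C0 _: fires at position(s) 8, 11: refgannokauz
2. e -> o, i -> u / B C0 _: no change
3. 0 -> i / C _ C: inserts after position(s) 3, 6: refiganinokauz
surface: refiganinokauz

cell ASPECT=ma, CLASS=ki, TOR=ri, RANK=fe:
underlying: refga-n-vde-uk-if
1. e -> o, i -> u / B C0 _: fires at position(s) 9, 12: refganvdoukuf
2. e -> o, i -> u / B C0 _: no change
3. 0 -> i / C _ C: inserts after position(s) 3, 6, 7: refiganividoukuf
surface: refiganividoukuf

cell ASPECT=gu, CLASS=un, TOR=gu, RANK=zo:
underlying: refga-o-ni-ve-iz
1. e -> o, i -> u / B C0 _: fires at position(s) 8: refgaonuveiz
2. e -> o, i -> u / B C0 _: fires at position(s) 10: refgaonuvoiz
3. 0 -> i / C _ C: inserts after position(s) 3: refigaonuvoiz
surface: refigaonuvoiz

cell ASPECT=gu, CLASS=fe, TOR=ne, RANK=zo:
underlying: refga-pro-ne-ve-iz
1. e -> o, i -> u / B C0 _: fires at position(s) 10: refgapronoveiz
2. e -> o, i -> u / B C0 _: fires at position(s) 12: refgapronovoiz
3. 0 -> i / C _ C: inserts after position(s) 3, 6: refigapironovoiz
surface: refigapironovoiz


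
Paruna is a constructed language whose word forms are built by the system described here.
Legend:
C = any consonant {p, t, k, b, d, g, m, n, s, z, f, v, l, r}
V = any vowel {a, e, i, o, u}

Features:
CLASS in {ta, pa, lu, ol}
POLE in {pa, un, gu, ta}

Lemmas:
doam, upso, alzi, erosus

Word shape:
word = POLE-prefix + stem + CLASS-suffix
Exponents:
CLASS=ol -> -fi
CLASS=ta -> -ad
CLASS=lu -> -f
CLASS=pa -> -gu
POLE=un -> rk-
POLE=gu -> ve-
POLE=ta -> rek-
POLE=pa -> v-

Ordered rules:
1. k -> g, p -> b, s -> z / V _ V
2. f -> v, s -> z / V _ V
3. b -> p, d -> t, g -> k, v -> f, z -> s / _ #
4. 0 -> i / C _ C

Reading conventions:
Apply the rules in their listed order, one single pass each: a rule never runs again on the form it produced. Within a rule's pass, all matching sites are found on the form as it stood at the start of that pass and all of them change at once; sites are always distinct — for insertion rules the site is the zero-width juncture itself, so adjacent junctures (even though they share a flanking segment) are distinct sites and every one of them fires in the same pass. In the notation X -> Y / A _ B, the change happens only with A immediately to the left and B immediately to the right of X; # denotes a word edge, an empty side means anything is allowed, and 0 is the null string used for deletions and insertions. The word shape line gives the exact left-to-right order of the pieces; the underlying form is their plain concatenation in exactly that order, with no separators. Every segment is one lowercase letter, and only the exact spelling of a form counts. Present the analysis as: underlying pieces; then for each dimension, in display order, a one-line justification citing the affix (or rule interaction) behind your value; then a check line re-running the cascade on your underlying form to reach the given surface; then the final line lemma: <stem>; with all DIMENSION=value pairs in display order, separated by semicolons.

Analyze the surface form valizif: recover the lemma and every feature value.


underlying: v-alzi-f
CLASS=lu - signalled by the affix -f
POLE=pa - signalled by the affix v-
check: valzif -> valzif -> valzif -> valzif -> valizif
lemma: alzi; CLASS=lu; POLE=pa


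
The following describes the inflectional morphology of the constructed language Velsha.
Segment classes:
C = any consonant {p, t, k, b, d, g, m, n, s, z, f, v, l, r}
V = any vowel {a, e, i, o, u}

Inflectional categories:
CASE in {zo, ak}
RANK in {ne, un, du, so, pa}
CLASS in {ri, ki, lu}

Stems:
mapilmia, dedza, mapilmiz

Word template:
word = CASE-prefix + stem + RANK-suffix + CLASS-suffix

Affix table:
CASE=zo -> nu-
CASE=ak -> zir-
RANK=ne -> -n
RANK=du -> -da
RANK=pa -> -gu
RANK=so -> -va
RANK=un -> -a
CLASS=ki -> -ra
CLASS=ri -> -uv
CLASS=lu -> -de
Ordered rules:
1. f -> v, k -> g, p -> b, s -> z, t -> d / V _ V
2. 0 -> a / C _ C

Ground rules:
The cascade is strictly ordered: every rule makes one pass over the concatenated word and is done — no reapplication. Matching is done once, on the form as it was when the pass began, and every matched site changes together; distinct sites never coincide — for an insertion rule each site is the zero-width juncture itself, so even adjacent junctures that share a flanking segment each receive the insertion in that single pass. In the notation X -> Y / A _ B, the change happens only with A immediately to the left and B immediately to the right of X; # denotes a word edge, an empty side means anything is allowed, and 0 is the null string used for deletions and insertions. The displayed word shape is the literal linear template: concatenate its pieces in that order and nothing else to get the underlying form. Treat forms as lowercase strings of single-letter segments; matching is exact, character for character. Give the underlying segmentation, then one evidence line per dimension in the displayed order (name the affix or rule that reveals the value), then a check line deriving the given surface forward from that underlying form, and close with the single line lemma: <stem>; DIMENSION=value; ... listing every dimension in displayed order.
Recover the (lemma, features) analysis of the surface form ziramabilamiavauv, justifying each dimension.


underlying: zir-mapilmia-va-uv
CASE=ak - signalled by the affix zir-
RANK=so - signalled by the affix -va
CLASS=ri - signalled by the affix -uv
check: zirmapilmiavauv -> zirmabilmiavauv -> ziramabilamiavauv
lemma: mapilmia; CASE=ak; RANK=so; CLASS=ri


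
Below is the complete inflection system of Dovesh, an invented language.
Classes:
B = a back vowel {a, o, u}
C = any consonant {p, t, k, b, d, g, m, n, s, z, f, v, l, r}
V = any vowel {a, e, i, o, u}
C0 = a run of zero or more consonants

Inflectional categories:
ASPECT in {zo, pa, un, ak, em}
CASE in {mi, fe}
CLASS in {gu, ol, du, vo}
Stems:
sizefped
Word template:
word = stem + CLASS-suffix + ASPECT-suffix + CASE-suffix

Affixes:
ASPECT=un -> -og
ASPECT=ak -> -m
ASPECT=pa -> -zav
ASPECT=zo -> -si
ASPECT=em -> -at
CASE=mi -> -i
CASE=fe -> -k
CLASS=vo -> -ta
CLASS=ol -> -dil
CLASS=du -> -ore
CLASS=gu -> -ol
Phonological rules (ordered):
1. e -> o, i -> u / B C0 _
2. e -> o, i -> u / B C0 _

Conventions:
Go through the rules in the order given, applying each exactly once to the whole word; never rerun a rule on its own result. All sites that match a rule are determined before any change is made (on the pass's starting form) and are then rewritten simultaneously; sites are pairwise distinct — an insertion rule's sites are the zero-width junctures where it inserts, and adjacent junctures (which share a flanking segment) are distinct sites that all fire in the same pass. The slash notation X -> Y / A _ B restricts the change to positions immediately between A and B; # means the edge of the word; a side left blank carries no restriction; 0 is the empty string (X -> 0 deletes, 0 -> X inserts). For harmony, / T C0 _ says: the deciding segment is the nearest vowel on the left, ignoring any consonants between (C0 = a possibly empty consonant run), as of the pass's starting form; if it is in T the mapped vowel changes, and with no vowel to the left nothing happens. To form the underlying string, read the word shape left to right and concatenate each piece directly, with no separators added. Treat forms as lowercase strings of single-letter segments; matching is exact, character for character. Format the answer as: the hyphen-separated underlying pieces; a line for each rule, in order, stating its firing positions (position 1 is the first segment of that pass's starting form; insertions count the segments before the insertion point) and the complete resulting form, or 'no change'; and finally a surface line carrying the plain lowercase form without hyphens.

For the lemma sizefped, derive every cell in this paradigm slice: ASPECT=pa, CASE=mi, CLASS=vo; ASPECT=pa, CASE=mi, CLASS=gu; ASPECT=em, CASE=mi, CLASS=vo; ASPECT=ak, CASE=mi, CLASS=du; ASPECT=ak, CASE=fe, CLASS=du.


cell ASPECT=pa, CASE=mi, CLASS=vo:
underlying: sizefped-ta-zav-i
1. e -> o, i -> u / B C0 _: fires at position(s) 14: sizefpedtazavu
2. e -> o, i -> u / B C0 _: no change
surface: sizefpedtazavu

cell ASPECT=pa, CASE=mi, CLASS=gu:
underlying: sizefped-ol-zav-i
1. e -> o, i -> u / B C0 _: fires at position(s) 14: sizefpedolzavu
2. e -> o, i -> u / B C0 _: no change
surface: sizefpedolzavu

cell ASPECT=em, CASE=mi, CLASS=vo:
underlying: sizefped-ta-at-i
1. e -> o, i -> u / B C0 _: fires at position(s) 13: sizefpedtaatu
2. e -> o, i -> u / B C0 _: no change
surface: sizefpedtaatu

cell ASPECT=ak, CASE=mi, CLASS=du:
underlying: sizefped-ore-m-i
1. e -> o, i -> u / B C0 _: fires at position(s) 11: sizefpedoromi
2. e -> o, i -> u / B C0 _: fires at position(s) 13: sizefpedoromu
surface: sizefpedoromu

cell ASPECT=ak, CASE=fe, CLASS=du:
underlying: sizefped-ore-m-k
1. e -> o, i -> u / B C0 _: fires at position(s) 11: sizefpedoromk
2. e -> o, i -> u / B C0 _: no change
surface: sizefpedoromk


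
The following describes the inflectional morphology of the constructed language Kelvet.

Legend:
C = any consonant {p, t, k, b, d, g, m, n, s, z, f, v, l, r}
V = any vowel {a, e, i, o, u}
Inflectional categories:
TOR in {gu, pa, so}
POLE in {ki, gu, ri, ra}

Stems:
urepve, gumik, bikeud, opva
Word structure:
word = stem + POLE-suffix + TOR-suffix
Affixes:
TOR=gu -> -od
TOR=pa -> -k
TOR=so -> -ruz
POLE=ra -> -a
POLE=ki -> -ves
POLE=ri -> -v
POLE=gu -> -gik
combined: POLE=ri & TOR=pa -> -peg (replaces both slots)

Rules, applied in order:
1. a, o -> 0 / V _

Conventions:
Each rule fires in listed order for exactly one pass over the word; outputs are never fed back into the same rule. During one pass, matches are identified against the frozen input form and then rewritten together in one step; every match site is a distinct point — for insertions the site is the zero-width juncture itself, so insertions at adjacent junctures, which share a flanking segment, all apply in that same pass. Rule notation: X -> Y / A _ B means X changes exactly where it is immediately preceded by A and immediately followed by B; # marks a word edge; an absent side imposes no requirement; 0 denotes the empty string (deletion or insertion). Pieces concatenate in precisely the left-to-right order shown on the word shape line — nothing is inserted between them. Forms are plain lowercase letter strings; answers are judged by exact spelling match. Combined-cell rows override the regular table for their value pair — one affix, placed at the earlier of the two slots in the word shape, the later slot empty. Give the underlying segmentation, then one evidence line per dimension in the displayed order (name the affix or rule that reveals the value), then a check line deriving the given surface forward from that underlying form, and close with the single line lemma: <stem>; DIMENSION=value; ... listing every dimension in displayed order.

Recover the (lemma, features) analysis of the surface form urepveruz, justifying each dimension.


underlying: urepve-a-ruz
TOR=so - signalled by the affix -ruz
POLE=ra - signalled by the affix -a
check: urepvearuz -> urepveruz
lemma: urepve; TOR=so; POLE=ra


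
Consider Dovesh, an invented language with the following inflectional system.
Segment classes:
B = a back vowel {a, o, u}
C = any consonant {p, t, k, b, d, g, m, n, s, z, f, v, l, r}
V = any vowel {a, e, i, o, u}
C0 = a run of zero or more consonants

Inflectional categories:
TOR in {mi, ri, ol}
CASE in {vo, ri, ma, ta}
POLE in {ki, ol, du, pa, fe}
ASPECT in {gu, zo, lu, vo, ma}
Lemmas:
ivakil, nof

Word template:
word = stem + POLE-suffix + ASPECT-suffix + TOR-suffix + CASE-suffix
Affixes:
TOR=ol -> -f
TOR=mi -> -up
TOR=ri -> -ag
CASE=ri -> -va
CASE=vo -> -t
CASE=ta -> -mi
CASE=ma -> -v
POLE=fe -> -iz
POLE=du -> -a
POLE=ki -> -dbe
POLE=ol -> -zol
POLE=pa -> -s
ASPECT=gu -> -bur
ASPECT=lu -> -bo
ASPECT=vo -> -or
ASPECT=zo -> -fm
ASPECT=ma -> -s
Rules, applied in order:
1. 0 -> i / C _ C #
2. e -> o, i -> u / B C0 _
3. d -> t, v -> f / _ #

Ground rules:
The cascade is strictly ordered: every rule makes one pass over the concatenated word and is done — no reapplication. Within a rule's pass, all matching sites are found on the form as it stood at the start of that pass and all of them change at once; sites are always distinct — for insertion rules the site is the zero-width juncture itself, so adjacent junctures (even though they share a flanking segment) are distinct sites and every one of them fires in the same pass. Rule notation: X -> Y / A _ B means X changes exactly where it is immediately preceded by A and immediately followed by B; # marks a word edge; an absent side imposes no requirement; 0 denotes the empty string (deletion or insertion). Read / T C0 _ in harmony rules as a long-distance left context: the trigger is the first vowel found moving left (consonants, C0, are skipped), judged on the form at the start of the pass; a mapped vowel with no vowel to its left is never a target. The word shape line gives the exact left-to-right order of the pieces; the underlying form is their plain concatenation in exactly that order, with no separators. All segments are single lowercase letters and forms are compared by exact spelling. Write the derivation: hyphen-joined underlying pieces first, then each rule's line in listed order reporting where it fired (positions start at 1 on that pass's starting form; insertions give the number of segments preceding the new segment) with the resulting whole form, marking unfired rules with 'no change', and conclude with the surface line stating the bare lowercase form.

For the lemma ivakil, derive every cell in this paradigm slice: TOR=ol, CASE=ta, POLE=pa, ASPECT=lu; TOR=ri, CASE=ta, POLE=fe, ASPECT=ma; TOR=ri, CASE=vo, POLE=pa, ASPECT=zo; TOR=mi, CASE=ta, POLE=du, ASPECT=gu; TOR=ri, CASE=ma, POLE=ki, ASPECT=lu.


cell TOR=ol, CASE=ta, POLE=pa, ASPECT=lu:
underlying: ivakil-s-bo-f-mi
1. 0 -> i / C _ C #: no change
2. e -> o, i -> u / B C0 _: fires at position(s) 5, 12: ivakulsbofmu
3. d -> t, v -> f / _ #: no change
surface: ivakulsbofmu

cell TOR=ri, CASE=ta, POLE=fe, ASPECT=ma:
underlying: ivakil-iz-s-ag-mi
1. 0 -> i / C _ C #: no change
2. e -> o, i -> u / B C0 _: fires at position(s) 5, 13: ivakulizsagmu
3. d -> t, v -> f / _ #: no change
surface: ivakulizsagmu

cell TOR=ri, CASE=vo, POLE=pa, ASPECT=zo:
underlying: ivakil-s-fm-ag-t
1. 0 -> i / C _ C #: inserts after position(s) 11: ivakilsfmagit
2. e -> o, i -> u / B C0 _: fires at position(s) 5, 12: ivakulsfmagut
3. d -> t, v -> f / _ #: no change
surface: ivakulsfmagut

cell TOR=mi, CASE=ta, POLE=du, ASPECT=gu:
underlying: ivakil-a-bur-up-mi
1. 0 -> i / C _ C #: no change
2. e -> o, i -> u / B C0 _: fires at position(s) 5, 14: ivakulaburupmu
3. d -> t, v -> f / _ #: no change
surface: ivakulaburupmu

cell TOR=ri, CASE=ma, POLE=ki, ASPECT=lu:
underlying: ivakil-dbe-bo-ag-v
1. 0 -> i / C _ C #: inserts after position(s) 13: ivakildbeboagiv
2. e -> o, i -> u / B C0 _: fires at position(s) 5, 14: ivakuldbeboaguv
3. d -> t, v -> f / _ #: fires at position(s) 15: ivakuldbeboaguf
surface: ivakuldbeboaguf
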